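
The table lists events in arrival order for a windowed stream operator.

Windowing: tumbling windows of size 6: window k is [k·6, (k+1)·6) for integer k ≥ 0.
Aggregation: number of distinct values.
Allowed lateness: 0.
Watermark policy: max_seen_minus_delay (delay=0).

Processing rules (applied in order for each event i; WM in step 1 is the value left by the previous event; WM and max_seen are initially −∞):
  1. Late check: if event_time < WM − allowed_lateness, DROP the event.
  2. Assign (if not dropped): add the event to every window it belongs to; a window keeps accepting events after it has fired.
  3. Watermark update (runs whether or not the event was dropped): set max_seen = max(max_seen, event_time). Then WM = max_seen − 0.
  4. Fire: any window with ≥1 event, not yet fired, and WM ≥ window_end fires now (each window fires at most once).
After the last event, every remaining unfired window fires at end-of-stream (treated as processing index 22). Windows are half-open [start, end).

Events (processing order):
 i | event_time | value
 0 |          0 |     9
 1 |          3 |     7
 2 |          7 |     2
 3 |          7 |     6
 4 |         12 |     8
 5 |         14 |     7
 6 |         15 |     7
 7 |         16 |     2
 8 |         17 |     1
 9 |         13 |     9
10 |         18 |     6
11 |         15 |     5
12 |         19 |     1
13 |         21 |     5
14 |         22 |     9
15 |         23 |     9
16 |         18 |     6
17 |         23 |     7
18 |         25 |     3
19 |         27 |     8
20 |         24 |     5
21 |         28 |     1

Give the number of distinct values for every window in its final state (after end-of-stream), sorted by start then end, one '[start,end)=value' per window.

[0,6)=2 [6,12)=2 [12,18)=4 [18,24)=5 [24,30)=3

i=0 t=0 v=9: → [0,6); WM=0
i=1 t=3 v=7: → [0,6); WM=3
i=2 t=7 v=2: → [6,12); WM=7; [0,6) fires=2
i=3 t=7 v=6: → [6,12); WM=7
i=4 t=12 v=8: → [12,18); WM=12; [6,12) fires=2
i=5 t=14 v=7: → [12,18); WM=14
i=6 t=15 v=7: → [12,18); WM=15
i=7 t=16 v=2: → [12,18); WM=16
i=8 t=17 v=1: → [12,18); WM=17
i=9 t=13 v=9: DROP (t<17-0); WM=17
i=10 t=18 v=6: → [18,24); WM=18; [12,18) fires=4
i=11 t=15 v=5: DROP (t<18-0); WM=18
i=12 t=19 v=1: → [18,24); WM=19
i=13 t=21 v=5: → [18,24); WM=21
i=14 t=22 v=9: → [18,24); WM=22
i=15 t=23 v=9: → [18,24); WM=23
i=16 t=18 v=6: DROP (t<23-0); WM=23
i=17 t=23 v=7: → [18,24); WM=23
i=18 t=25 v=3: → [24,30); WM=25; [18,24) fires=5
i=19 t=27 v=8: → [24,30); WM=27
i=20 t=24 v=5: DROP (t<27-0); WM=27
i=21 t=28 v=1: → [24,30); WM=28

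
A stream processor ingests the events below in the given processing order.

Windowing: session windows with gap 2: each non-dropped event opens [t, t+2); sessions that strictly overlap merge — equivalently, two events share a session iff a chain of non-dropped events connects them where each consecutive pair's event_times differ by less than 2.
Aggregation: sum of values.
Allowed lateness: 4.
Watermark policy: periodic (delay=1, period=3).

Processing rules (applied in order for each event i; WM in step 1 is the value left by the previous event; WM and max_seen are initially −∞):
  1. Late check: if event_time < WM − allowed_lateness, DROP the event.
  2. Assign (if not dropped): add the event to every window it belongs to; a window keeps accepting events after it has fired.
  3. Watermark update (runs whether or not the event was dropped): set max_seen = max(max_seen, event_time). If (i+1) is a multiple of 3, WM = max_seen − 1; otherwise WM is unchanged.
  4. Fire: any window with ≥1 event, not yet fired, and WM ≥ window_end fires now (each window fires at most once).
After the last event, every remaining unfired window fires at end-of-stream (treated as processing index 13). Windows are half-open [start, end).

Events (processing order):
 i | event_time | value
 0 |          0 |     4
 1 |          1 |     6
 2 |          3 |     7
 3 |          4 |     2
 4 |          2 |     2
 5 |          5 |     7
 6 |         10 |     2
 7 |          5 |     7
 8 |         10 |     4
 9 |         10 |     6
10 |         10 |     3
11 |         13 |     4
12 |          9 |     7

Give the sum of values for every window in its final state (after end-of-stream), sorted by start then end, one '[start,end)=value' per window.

i=0 t=0 v=4: → [0,2); WM=−∞
i=1 t=1 v=6: → [0,3); WM=−∞
i=2 t=3 v=7: → [3,5); WM=2
i=3 t=4 v=2: → [3,6); WM=2
i=4 t=2 v=2: → [0,6); WM=2
i=5 t=5 v=7: → [0,7); WM=4
i=6 t=10 v=2: → [10,12); WM=4
i=7 t=5 v=7: → [0,7); WM=4
i=8 t=10 v=4: → [10,12); WM=9
i=9 t=10 v=6: → [10,12); WM=9
i=10 t=10 v=3: → [10,12); WM=9
i=11 t=13 v=4: → [13,15); WM=12
i=12 t=9 v=7: → [9,12); WM=12

[0,7)=35 [9,12)=22 [13,15)=4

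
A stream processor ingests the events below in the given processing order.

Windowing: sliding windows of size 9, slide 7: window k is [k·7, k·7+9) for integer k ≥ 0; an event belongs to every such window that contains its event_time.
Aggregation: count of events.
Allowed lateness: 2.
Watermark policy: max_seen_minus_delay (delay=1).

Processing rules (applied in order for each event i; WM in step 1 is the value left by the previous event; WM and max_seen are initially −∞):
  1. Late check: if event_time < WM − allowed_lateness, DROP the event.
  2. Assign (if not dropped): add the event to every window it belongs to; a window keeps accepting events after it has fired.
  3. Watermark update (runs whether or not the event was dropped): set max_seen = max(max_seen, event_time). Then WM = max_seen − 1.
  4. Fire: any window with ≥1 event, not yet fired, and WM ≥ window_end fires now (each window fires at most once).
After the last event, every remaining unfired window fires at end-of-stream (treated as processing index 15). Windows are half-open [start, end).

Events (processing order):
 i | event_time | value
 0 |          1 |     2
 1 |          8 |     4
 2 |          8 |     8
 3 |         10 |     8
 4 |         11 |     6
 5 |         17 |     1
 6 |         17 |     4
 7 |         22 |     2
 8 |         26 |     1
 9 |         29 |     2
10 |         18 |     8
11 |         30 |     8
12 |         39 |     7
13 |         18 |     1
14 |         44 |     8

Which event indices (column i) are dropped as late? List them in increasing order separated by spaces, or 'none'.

i=0 t=1 v=2: → [0,9); WM=0
i=1 t=8 v=4: → [7,16),[0,9); WM=7
i=2 t=8 v=8: → [7,16),[0,9); WM=7
i=3 t=10 v=8: → [7,16); WM=9; [0,9) fires=3
i=4 t=11 v=6: → [7,16); WM=10
i=5 t=17 v=1: → [14,23); WM=16; [7,16) fires=4
i=6 t=17 v=4: → [14,23); WM=16
i=7 t=22 v=2: → [21,30),[14,23); WM=21
i=8 t=26 v=1: → [21,30); WM=25; [14,23) fires=3
i=9 t=29 v=2: → [28,37),[21,30); WM=28
i=10 t=18 v=8: DROP (t<28-2); WM=28
i=11 t=30 v=8: → [28,37); WM=29
i=12 t=39 v=7: → [35,44); WM=38; [21,30) fires=3 [28,37) fires=2
i=13 t=18 v=1: DROP (t<38-2); WM=38
i=14 t=44 v=8: → [42,51); WM=43

10 13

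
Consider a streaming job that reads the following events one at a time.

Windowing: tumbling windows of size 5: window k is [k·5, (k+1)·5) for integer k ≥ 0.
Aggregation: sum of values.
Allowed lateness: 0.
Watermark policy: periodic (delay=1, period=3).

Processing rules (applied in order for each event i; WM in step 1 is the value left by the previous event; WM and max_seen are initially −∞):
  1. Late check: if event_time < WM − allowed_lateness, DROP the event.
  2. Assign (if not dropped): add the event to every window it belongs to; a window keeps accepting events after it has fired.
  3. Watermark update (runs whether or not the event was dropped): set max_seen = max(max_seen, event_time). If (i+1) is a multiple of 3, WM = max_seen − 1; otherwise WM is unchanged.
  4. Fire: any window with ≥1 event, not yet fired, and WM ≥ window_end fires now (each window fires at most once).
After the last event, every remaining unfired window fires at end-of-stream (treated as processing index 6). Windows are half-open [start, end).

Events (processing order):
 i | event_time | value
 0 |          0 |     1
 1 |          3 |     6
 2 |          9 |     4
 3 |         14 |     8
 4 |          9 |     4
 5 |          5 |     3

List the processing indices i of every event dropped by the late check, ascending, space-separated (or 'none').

5

i=0 t=0 v=1: → [0,5); WM=−∞
i=1 t=3 v=6: → [0,5); WM=−∞
i=2 t=9 v=4: → [5,10); WM=8; [0,5) fires=7
i=3 t=14 v=8: → [10,15); WM=8
i=4 t=9 v=4: → [5,10); WM=8
i=5 t=5 v=3: DROP (t<8-0); WM=13; [5,10) fires=8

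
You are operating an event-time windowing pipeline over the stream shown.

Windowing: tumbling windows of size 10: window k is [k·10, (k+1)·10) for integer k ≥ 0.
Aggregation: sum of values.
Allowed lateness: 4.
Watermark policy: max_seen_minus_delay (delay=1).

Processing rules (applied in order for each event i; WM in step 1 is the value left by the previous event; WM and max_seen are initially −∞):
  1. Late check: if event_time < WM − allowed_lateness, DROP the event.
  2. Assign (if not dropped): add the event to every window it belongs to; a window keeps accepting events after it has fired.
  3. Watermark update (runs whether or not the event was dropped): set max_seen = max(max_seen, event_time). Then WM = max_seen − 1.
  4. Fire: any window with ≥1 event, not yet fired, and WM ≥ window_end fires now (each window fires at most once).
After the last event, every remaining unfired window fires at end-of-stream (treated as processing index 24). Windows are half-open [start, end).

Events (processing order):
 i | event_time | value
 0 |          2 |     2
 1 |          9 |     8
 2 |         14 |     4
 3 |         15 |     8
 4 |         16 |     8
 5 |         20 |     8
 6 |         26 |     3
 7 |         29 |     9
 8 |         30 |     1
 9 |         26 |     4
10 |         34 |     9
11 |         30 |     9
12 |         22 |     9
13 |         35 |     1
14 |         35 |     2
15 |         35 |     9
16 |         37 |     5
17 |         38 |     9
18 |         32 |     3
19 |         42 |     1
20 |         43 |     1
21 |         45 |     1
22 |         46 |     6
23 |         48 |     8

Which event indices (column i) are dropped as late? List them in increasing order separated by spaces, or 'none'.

12 18

i=0 t=2 v=2: → [0,10); WM=1
i=1 t=9 v=8: → [0,10); WM=8
i=2 t=14 v=4: → [10,20); WM=13; [0,10) fires=10
i=3 t=15 v=8: → [10,20); WM=14
i=4 t=16 v=8: → [10,20); WM=15
i=5 t=20 v=8: → [20,30); WM=19
i=6 t=26 v=3: → [20,30); WM=25; [10,20) fires=20
i=7 t=29 v=9: → [20,30); WM=28
i=8 t=30 v=1: → [30,40); WM=29
i=9 t=26 v=4: → [20,30); WM=29
i=10 t=34 v=9: → [30,40); WM=33; [20,30) fires=24
i=11 t=30 v=9: → [30,40); WM=33
i=12 t=22 v=9: DROP (t<33-4); WM=33
i=13 t=35 v=1: → [30,40); WM=34
i=14 t=35 v=2: → [30,40); WM=34
i=15 t=35 v=9: → [30,40); WM=34
i=16 t=37 v=5: → [30,40); WM=36
i=17 t=38 v=9: → [30,40); WM=37
i=18 t=32 v=3: DROP (t<37-4); WM=37
i=19 t=42 v=1: → [40,50); WM=41; [30,40) fires=45
i=20 t=43 v=1: → [40,50); WM=42
i=21 t=45 v=1: → [40,50); WM=44
i=22 t=46 v=6: → [40,50); WM=45
i=23 t=48 v=8: → [40,50); WM=47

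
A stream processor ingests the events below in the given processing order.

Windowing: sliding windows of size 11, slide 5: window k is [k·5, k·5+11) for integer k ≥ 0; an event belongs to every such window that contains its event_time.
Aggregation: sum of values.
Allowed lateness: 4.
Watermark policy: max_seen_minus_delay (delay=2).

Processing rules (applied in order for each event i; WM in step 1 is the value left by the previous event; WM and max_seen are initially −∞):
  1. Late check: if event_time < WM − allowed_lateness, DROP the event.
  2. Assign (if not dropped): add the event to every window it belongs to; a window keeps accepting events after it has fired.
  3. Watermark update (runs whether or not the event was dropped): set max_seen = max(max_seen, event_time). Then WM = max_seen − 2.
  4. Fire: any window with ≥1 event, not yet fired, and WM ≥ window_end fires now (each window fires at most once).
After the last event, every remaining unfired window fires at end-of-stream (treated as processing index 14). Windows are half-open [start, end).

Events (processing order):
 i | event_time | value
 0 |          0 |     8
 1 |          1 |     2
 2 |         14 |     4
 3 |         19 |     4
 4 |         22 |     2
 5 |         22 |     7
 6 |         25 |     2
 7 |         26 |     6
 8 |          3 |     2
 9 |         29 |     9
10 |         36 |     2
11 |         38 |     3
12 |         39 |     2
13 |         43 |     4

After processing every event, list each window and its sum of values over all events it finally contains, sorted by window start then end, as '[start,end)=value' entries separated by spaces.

i=0 t=0 v=8: → [0,11); WM=-2
i=1 t=1 v=2: → [0,11); WM=-1
i=2 t=14 v=4: → [10,21),[5,16); WM=12; [0,11) fires=10
i=3 t=19 v=4: → [15,26),[10,21); WM=17; [5,16) fires=4
i=4 t=22 v=2: → [20,31),[15,26); WM=20
i=5 t=22 v=7: → [20,31),[15,26); WM=20
i=6 t=25 v=2: → [25,36),[20,31),[15,26); WM=23; [10,21) fires=8
i=7 t=26 v=6: → [25,36),[20,31); WM=24
i=8 t=3 v=2: DROP (t<24-4); WM=24
i=9 t=29 v=9: → [25,36),[20,31); WM=27; [15,26) fires=15
i=10 t=36 v=2: → [35,46),[30,41); WM=34; [20,31) fires=26
i=11 t=38 v=3: → [35,46),[30,41); WM=36; [25,36) fires=17
i=12 t=39 v=2: → [35,46),[30,41); WM=37
i=13 t=43 v=4: → [40,51),[35,46); WM=41; [30,41) fires=7

[0,11)=10 [5,16)=4 [10,21)=8 [15,26)=15 [20,31)=26 [25,36)=17 [30,41)=7 [35,46)=11 [40,51)=4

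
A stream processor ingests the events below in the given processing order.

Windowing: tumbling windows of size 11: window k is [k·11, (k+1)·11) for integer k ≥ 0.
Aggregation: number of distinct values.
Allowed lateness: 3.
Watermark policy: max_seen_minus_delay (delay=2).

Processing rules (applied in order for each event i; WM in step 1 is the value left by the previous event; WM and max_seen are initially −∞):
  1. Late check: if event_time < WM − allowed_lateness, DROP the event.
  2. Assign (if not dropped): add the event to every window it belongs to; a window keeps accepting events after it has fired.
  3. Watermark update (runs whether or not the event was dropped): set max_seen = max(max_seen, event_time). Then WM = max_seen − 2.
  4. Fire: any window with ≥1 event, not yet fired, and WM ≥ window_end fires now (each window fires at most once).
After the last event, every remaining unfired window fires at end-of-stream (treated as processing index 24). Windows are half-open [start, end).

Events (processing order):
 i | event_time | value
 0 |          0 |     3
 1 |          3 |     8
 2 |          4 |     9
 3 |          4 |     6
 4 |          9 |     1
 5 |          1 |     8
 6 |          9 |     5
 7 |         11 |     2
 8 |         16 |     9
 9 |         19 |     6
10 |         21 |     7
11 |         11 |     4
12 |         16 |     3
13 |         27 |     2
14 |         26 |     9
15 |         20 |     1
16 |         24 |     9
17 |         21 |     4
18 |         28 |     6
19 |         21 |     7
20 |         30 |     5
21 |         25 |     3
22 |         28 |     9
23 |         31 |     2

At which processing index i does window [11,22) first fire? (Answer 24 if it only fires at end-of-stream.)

i=0 t=0 v=3: → [0,11); WM=-2
i=1 t=3 v=8: → [0,11); WM=1
i=2 t=4 v=9: → [0,11); WM=2
i=3 t=4 v=6: → [0,11); WM=2
i=4 t=9 v=1: → [0,11); WM=7
i=5 t=1 v=8: DROP (t<7-3); WM=7
i=6 t=9 v=5: → [0,11); WM=7
i=7 t=11 v=2: → [11,22); WM=9
i=8 t=16 v=9: → [11,22); WM=14; [0,11) fires=6
i=9 t=19 v=6: → [11,22); WM=17
i=10 t=21 v=7: → [11,22); WM=19
i=11 t=11 v=4: DROP (t<19-3); WM=19
i=12 t=16 v=3: → [11,22); WM=19
i=13 t=27 v=2: → [22,33); WM=25; [11,22) fires=5
i=14 t=26 v=9: → [22,33); WM=25
i=15 t=20 v=1: DROP (t<25-3); WM=25
i=16 t=24 v=9: → [22,33); WM=25
i=17 t=21 v=4: DROP (t<25-3); WM=25
i=18 t=28 v=6: → [22,33); WM=26
i=19 t=21 v=7: DROP (t<26-3); WM=26
i=20 t=30 v=5: → [22,33); WM=28
i=21 t=25 v=3: → [22,33); WM=28
i=22 t=28 v=9: → [22,33); WM=28
i=23 t=31 v=2: → [22,33); WM=29

13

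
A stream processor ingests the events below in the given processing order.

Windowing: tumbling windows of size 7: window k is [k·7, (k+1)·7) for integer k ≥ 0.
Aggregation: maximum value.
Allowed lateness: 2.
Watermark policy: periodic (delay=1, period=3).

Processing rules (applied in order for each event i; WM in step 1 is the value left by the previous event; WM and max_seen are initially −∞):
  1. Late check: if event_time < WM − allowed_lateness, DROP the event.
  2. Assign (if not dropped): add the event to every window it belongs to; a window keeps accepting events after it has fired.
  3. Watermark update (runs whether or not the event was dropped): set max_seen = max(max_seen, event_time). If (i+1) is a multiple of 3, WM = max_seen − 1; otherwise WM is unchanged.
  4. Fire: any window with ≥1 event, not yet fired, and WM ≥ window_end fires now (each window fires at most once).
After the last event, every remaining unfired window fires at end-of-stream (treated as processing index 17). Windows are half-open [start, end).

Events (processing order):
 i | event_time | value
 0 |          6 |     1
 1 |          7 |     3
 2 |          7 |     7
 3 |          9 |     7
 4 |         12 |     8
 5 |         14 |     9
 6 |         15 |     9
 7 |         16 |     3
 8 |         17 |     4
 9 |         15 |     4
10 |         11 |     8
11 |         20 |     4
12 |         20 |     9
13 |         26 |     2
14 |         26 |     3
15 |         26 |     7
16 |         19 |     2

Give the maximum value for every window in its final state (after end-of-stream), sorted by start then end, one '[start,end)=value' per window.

i=0 t=6 v=1: → [0,7); WM=−∞
i=1 t=7 v=3: → [7,14); WM=−∞
i=2 t=7 v=7: → [7,14); WM=6
i=3 t=9 v=7: → [7,14); WM=6
i=4 t=12 v=8: → [7,14); WM=6
i=5 t=14 v=9: → [14,21); WM=13; [0,7) fires=1
i=6 t=15 v=9: → [14,21); WM=13
i=7 t=16 v=3: → [14,21); WM=13
i=8 t=17 v=4: → [14,21); WM=16; [7,14) fires=8
i=9 t=15 v=4: → [14,21); WM=16
i=10 t=11 v=8: DROP (t<16-2); WM=16
i=11 t=20 v=4: → [14,21); WM=19
i=12 t=20 v=9: → [14,21); WM=19
i=13 t=26 v=2: → [21,28); WM=19
i=14 t=26 v=3: → [21,28); WM=25; [14,21) fires=9
i=15 t=26 v=7: → [21,28); WM=25
i=16 t=19 v=2: DROP (t<25-2); WM=25

[0,7)=1 [7,14)=8 [14,21)=9 [21,28)=7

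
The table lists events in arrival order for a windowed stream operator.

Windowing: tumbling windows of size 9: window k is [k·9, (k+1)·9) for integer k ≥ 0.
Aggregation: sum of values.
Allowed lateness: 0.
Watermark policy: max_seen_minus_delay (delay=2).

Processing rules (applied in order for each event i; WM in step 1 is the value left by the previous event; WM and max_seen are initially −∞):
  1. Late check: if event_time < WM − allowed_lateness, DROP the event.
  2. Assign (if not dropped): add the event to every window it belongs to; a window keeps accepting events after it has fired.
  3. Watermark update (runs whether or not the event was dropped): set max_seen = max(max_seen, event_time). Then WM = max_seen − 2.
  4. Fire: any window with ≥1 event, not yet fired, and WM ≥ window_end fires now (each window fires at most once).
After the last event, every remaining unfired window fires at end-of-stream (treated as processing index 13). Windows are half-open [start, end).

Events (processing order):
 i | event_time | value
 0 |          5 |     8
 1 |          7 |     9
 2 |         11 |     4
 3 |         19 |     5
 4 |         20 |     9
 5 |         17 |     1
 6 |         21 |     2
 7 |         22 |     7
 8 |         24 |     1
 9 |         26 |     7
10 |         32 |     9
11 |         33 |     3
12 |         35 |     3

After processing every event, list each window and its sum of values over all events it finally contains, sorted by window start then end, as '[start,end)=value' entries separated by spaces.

i=0 t=5 v=8: → [0,9); WM=3
i=1 t=7 v=9: → [0,9); WM=5
i=2 t=11 v=4: → [9,18); WM=9; [0,9) fires=17
i=3 t=19 v=5: → [18,27); WM=17
i=4 t=20 v=9: → [18,27); WM=18; [9,18) fires=4
i=5 t=17 v=1: DROP (t<18-0); WM=18
i=6 t=21 v=2: → [18,27); WM=19
i=7 t=22 v=7: → [18,27); WM=20
i=8 t=24 v=1: → [18,27); WM=22
i=9 t=26 v=7: → [18,27); WM=24
i=10 t=32 v=9: → [27,36); WM=30; [18,27) fires=31
i=11 t=33 v=3: → [27,36); WM=31
i=12 t=35 v=3: → [27,36); WM=33

[0,9)=17 [9,18)=4 [18,27)=31 [27,36)=15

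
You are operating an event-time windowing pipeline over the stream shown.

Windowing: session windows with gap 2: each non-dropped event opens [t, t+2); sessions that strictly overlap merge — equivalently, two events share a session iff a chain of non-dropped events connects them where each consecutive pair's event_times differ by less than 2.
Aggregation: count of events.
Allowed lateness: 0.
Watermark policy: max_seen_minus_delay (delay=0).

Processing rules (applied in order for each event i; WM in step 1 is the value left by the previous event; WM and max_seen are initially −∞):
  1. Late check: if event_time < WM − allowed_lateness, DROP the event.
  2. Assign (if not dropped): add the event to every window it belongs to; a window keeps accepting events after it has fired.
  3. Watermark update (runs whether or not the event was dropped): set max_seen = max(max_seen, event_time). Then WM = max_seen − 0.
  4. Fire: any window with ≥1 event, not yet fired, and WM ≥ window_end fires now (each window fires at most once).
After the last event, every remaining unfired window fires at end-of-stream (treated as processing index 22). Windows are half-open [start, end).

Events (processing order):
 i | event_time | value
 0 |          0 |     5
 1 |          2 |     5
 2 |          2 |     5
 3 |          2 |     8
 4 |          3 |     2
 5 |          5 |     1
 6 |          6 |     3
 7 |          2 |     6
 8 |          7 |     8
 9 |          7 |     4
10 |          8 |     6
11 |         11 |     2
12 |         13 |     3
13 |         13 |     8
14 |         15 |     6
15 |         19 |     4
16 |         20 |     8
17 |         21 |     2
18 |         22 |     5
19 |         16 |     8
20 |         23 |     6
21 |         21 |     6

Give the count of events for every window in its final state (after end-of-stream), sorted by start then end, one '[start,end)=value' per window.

i=0 t=0 v=5: → [0,2); WM=0
i=1 t=2 v=5: → [2,4); WM=2
i=2 t=2 v=5: → [2,4); WM=2
i=3 t=2 v=8: → [2,4); WM=2
i=4 t=3 v=2: → [2,5); WM=3
i=5 t=5 v=1: → [5,7); WM=5
i=6 t=6 v=3: → [5,8); WM=6
i=7 t=2 v=6: DROP (t<6-0); WM=6
i=8 t=7 v=8: → [5,9); WM=7
i=9 t=7 v=4: → [5,9); WM=7
i=10 t=8 v=6: → [5,10); WM=8
i=11 t=11 v=2: → [11,13); WM=11
i=12 t=13 v=3: → [13,15); WM=13
i=13 t=13 v=8: → [13,15); WM=13
i=14 t=15 v=6: → [15,17); WM=15
i=15 t=19 v=4: → [19,21); WM=19
i=16 t=20 v=8: → [19,22); WM=20
i=17 t=21 v=2: → [19,23); WM=21
i=18 t=22 v=5: → [19,24); WM=22
i=19 t=16 v=8: DROP (t<22-0); WM=22
i=20 t=23 v=6: → [19,25); WM=23
i=21 t=21 v=6: DROP (t<23-0); WM=23

[0,2)=1 [2,5)=4 [5,10)=5 [11,13)=1 [13,15)=2 [15,17)=1 [19,25)=5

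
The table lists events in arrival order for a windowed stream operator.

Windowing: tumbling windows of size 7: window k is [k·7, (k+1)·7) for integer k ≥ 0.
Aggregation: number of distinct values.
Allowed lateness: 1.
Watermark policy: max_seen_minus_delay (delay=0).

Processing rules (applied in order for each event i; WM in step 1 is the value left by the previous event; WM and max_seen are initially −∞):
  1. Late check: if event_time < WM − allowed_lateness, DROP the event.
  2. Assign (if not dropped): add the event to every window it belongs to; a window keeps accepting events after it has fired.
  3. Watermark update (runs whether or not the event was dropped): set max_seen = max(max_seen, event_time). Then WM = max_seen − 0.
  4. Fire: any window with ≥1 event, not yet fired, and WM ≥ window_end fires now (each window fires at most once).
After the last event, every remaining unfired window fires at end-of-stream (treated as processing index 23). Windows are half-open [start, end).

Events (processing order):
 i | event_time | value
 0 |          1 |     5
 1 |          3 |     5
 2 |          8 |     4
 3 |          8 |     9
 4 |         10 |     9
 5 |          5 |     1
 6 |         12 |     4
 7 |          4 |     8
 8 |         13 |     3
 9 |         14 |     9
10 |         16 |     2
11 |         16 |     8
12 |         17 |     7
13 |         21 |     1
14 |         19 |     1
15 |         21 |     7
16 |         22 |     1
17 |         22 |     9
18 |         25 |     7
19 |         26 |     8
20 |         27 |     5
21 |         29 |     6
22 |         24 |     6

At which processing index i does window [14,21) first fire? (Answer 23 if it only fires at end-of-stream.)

i=0 t=1 v=5: → [0,7); WM=1
i=1 t=3 v=5: → [0,7); WM=3
i=2 t=8 v=4: → [7,14); WM=8; [0,7) fires=1
i=3 t=8 v=9: → [7,14); WM=8
i=4 t=10 v=9: → [7,14); WM=10
i=5 t=5 v=1: DROP (t<10-1); WM=10
i=6 t=12 v=4: → [7,14); WM=12
i=7 t=4 v=8: DROP (t<12-1); WM=12
i=8 t=13 v=3: → [7,14); WM=13
i=9 t=14 v=9: → [14,21); WM=14; [7,14) fires=3
i=10 t=16 v=2: → [14,21); WM=16
i=11 t=16 v=8: → [14,21); WM=16
i=12 t=17 v=7: → [14,21); WM=17
i=13 t=21 v=1: → [21,28); WM=21; [14,21) fires=4
i=14 t=19 v=1: DROP (t<21-1); WM=21
i=15 t=21 v=7: → [21,28); WM=21
i=16 t=22 v=1: → [21,28); WM=22
i=17 t=22 v=9: → [21,28); WM=22
i=18 t=25 v=7: → [21,28); WM=25
i=19 t=26 v=8: → [21,28); WM=26
i=20 t=27 v=5: → [21,28); WM=27
i=21 t=29 v=6: → [28,35); WM=29; [21,28) fires=5
i=22 t=24 v=6: DROP (t<29-1); WM=29

13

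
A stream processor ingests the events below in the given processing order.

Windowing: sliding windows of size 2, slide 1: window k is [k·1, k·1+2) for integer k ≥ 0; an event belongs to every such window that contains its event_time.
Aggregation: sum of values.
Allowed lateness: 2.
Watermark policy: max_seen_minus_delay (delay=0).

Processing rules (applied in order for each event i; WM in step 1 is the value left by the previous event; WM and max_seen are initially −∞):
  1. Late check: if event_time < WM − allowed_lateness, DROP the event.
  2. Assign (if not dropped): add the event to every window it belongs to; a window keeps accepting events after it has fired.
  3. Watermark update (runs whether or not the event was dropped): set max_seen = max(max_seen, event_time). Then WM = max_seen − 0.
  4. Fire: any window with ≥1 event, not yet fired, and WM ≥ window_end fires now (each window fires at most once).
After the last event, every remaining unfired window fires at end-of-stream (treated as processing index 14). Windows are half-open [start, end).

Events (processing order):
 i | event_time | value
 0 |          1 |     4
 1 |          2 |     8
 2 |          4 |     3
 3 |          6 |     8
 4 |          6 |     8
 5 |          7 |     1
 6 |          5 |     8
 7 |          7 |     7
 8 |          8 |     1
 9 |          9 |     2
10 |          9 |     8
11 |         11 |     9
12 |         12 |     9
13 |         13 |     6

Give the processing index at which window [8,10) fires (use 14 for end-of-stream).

i=0 t=1 v=4: → [1,3),[0,2); WM=1
i=1 t=2 v=8: → [2,4),[1,3); WM=2; [0,2) fires=4
i=2 t=4 v=3: → [4,6),[3,5); WM=4; [1,3) fires=12 [2,4) fires=8
i=3 t=6 v=8: → [6,8),[5,7); WM=6; [3,5) fires=3 [4,6) fires=3
i=4 t=6 v=8: → [6,8),[5,7); WM=6
i=5 t=7 v=1: → [7,9),[6,8); WM=7; [5,7) fires=16
i=6 t=5 v=8: → [5,7),[4,6); WM=7
i=7 t=7 v=7: → [7,9),[6,8); WM=7
i=8 t=8 v=1: → [8,10),[7,9); WM=8; [6,8) fires=24
i=9 t=9 v=2: → [9,11),[8,10); WM=9; [7,9) fires=9
i=10 t=9 v=8: → [9,11),[8,10); WM=9
i=11 t=11 v=9: → [11,13),[10,12); WM=11; [8,10) fires=11 [9,11) fires=10
i=12 t=12 v=9: → [12,14),[11,13); WM=12; [10,12) fires=9
i=13 t=13 v=6: → [13,15),[12,14); WM=13; [11,13) fires=18

11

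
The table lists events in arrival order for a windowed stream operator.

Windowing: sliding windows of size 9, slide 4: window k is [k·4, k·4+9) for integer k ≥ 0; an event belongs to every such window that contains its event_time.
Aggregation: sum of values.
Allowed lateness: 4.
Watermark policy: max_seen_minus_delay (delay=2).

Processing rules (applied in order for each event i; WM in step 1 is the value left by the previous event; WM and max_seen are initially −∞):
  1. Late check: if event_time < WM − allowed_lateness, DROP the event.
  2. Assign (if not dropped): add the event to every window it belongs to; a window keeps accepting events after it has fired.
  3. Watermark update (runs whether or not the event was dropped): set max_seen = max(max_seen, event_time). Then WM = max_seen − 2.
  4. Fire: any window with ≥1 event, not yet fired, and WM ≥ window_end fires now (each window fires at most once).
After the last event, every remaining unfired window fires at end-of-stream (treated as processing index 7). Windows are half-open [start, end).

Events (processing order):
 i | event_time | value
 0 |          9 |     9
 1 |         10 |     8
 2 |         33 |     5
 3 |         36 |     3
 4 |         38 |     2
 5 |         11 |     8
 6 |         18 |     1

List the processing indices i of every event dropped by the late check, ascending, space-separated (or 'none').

5 6

i=0 t=9 v=9: → [8,17),[4,13); WM=7
i=1 t=10 v=8: → [8,17),[4,13); WM=8
i=2 t=33 v=5: → [32,41),[28,37); WM=31; [4,13) fires=17 [8,17) fires=17
i=3 t=36 v=3: → [36,45),[32,41),[28,37); WM=34
i=4 t=38 v=2: → [36,45),[32,41); WM=36
i=5 t=11 v=8: DROP (t<36-4); WM=36
i=6 t=18 v=1: DROP (t<36-4); WM=36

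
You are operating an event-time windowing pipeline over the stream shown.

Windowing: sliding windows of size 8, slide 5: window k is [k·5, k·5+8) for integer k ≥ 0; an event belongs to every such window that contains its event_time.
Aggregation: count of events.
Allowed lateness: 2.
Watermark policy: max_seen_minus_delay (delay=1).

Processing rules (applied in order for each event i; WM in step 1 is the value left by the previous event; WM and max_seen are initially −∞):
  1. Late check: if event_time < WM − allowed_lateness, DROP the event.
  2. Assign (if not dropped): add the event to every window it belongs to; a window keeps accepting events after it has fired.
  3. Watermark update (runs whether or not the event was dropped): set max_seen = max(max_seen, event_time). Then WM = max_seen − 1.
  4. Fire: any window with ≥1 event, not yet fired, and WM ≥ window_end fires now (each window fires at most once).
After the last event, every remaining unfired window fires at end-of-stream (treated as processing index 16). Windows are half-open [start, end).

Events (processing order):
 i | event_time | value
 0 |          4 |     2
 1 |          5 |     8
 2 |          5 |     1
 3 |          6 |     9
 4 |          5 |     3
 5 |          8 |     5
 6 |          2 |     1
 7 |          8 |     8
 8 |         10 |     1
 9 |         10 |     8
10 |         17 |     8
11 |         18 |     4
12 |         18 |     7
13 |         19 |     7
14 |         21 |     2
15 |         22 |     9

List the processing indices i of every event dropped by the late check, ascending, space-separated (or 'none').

6

i=0 t=4 v=2: → [0,8); WM=3
i=1 t=5 v=8: → [5,13),[0,8); WM=4
i=2 t=5 v=1: → [5,13),[0,8); WM=4
i=3 t=6 v=9: → [5,13),[0,8); WM=5
i=4 t=5 v=3: → [5,13),[0,8); WM=5
i=5 t=8 v=5: → [5,13); WM=7
i=6 t=2 v=1: DROP (t<7-2); WM=7
i=7 t=8 v=8: → [5,13); WM=7
i=8 t=10 v=1: → [10,18),[5,13); WM=9; [0,8) fires=5
i=9 t=10 v=8: → [10,18),[5,13); WM=9
i=10 t=17 v=8: → [15,23),[10,18); WM=16; [5,13) fires=8
i=11 t=18 v=4: → [15,23); WM=17
i=12 t=18 v=7: → [15,23); WM=17
i=13 t=19 v=7: → [15,23); WM=18; [10,18) fires=3
i=14 t=21 v=2: → [20,28),[15,23); WM=20
i=15 t=22 v=9: → [20,28),[15,23); WM=21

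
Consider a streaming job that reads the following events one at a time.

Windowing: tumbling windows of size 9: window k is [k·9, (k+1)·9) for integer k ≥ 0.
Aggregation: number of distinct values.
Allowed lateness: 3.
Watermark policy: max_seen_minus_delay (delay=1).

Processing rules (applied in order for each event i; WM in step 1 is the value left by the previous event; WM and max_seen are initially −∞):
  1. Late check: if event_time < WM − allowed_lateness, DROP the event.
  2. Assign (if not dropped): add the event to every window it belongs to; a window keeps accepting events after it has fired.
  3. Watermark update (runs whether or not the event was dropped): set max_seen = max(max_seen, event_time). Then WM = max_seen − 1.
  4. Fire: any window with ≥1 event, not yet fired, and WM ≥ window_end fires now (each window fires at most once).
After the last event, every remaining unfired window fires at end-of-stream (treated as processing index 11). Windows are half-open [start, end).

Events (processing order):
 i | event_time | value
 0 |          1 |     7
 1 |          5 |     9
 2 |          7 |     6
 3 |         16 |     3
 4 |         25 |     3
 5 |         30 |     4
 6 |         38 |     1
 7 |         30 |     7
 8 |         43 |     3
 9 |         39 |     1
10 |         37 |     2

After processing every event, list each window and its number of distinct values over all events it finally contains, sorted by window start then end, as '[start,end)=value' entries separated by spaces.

[0,9)=3 [9,18)=1 [18,27)=1 [27,36)=1 [36,45)=2

i=0 t=1 v=7: → [0,9); WM=0
i=1 t=5 v=9: → [0,9); WM=4
i=2 t=7 v=6: → [0,9); WM=6
i=3 t=16 v=3: → [9,18); WM=15; [0,9) fires=3
i=4 t=25 v=3: → [18,27); WM=24; [9,18) fires=1
i=5 t=30 v=4: → [27,36); WM=29; [18,27) fires=1
i=6 t=38 v=1: → [36,45); WM=37; [27,36) fires=1
i=7 t=30 v=7: DROP (t<37-3); WM=37
i=8 t=43 v=3: → [36,45); WM=42
i=9 t=39 v=1: → [36,45); WM=42
i=10 t=37 v=2: DROP (t<42-3); WM=42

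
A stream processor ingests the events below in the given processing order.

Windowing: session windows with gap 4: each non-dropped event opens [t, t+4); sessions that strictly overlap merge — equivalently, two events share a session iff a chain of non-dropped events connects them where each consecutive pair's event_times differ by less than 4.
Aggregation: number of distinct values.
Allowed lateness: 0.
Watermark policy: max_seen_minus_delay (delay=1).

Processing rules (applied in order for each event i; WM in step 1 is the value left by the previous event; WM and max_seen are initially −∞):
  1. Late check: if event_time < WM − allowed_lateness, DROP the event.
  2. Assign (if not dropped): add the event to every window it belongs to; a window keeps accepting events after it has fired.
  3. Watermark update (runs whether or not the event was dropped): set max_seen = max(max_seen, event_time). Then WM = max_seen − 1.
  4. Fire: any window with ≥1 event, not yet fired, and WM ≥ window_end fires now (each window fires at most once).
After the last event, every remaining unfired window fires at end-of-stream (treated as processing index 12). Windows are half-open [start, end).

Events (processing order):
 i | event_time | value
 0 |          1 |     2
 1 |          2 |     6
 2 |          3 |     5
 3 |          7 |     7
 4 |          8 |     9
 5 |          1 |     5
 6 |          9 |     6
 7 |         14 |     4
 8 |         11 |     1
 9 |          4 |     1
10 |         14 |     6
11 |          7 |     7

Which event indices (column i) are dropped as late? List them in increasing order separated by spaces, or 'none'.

i=0 t=1 v=2: → [1,5); WM=0
i=1 t=2 v=6: → [1,6); WM=1
i=2 t=3 v=5: → [1,7); WM=2
i=3 t=7 v=7: → [7,11); WM=6
i=4 t=8 v=9: → [7,12); WM=7
i=5 t=1 v=5: DROP (t<7-0); WM=7
i=6 t=9 v=6: → [7,13); WM=8
i=7 t=14 v=4: → [14,18); WM=13
i=8 t=11 v=1: DROP (t<13-0); WM=13
i=9 t=4 v=1: DROP (t<13-0); WM=13
i=10 t=14 v=6: → [14,18); WM=13
i=11 t=7 v=7: DROP (t<13-0); WM=13

5 8 9 11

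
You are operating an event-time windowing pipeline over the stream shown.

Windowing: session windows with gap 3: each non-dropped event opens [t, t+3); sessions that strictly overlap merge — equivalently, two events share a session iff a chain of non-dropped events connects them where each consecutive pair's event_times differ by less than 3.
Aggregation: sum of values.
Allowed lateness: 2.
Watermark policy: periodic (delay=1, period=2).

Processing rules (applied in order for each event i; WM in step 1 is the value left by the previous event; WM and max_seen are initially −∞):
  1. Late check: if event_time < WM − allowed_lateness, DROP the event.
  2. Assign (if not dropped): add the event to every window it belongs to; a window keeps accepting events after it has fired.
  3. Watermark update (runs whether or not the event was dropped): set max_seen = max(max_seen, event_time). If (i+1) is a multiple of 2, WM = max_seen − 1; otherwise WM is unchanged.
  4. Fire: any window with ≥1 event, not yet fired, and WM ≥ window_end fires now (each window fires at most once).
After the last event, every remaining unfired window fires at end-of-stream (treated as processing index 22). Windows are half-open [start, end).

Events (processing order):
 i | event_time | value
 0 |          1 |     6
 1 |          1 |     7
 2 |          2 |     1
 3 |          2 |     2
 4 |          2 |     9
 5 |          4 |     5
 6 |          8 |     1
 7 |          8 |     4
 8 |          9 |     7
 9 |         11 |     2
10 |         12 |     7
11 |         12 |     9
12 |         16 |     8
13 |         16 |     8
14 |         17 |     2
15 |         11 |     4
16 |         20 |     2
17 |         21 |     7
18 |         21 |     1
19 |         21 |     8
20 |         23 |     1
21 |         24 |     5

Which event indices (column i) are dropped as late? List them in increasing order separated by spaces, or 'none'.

i=0 t=1 v=6: → [1,4); WM=−∞
i=1 t=1 v=7: → [1,4); WM=0
i=2 t=2 v=1: → [1,5); WM=0
i=3 t=2 v=2: → [1,5); WM=1
i=4 t=2 v=9: → [1,5); WM=1
i=5 t=4 v=5: → [1,7); WM=3
i=6 t=8 v=1: → [8,11); WM=3
i=7 t=8 v=4: → [8,11); WM=7
i=8 t=9 v=7: → [8,12); WM=7
i=9 t=11 v=2: → [8,14); WM=10
i=10 t=12 v=7: → [8,15); WM=10
i=11 t=12 v=9: → [8,15); WM=11
i=12 t=16 v=8: → [16,19); WM=11
i=13 t=16 v=8: → [16,19); WM=15
i=14 t=17 v=2: → [16,20); WM=15
i=15 t=11 v=4: DROP (t<15-2); WM=16
i=16 t=20 v=2: → [20,23); WM=16
i=17 t=21 v=7: → [20,24); WM=20
i=18 t=21 v=1: → [20,24); WM=20
i=19 t=21 v=8: → [20,24); WM=20
i=20 t=23 v=1: → [20,26); WM=20
i=21 t=24 v=5: → [20,27); WM=23

15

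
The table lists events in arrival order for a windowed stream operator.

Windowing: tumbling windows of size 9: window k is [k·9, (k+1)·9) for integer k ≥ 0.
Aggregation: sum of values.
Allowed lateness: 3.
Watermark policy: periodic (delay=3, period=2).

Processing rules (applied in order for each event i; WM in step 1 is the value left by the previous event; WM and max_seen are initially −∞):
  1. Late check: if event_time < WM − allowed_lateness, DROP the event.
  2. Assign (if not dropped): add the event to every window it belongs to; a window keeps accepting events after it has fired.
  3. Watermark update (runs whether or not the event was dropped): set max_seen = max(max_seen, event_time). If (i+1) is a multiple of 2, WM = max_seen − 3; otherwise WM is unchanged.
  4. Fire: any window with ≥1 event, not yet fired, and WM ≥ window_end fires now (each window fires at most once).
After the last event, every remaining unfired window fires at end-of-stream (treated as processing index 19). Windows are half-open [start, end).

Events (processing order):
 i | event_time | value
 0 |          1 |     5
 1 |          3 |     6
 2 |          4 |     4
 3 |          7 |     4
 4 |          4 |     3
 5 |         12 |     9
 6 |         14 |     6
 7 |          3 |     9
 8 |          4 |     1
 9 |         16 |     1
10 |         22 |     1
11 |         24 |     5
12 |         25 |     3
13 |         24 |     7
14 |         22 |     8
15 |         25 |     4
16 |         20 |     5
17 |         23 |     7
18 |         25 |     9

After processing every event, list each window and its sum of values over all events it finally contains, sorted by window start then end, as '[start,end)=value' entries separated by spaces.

[0,9)=22 [9,18)=16 [18,27)=49

i=0 t=1 v=5: → [0,9); WM=−∞
i=1 t=3 v=6: → [0,9); WM=0
i=2 t=4 v=4: → [0,9); WM=0
i=3 t=7 v=4: → [0,9); WM=4
i=4 t=4 v=3: → [0,9); WM=4
i=5 t=12 v=9: → [9,18); WM=9; [0,9) fires=22
i=6 t=14 v=6: → [9,18); WM=9
i=7 t=3 v=9: DROP (t<9-3); WM=11
i=8 t=4 v=1: DROP (t<11-3); WM=11
i=9 t=16 v=1: → [9,18); WM=13
i=10 t=22 v=1: → [18,27); WM=13
i=11 t=24 v=5: → [18,27); WM=21; [9,18) fires=16
i=12 t=25 v=3: → [18,27); WM=21
i=13 t=24 v=7: → [18,27); WM=22
i=14 t=22 v=8: → [18,27); WM=22
i=15 t=25 v=4: → [18,27); WM=22
i=16 t=20 v=5: → [18,27); WM=22
i=17 t=23 v=7: → [18,27); WM=22
i=18 t=25 v=9: → [18,27); WM=22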